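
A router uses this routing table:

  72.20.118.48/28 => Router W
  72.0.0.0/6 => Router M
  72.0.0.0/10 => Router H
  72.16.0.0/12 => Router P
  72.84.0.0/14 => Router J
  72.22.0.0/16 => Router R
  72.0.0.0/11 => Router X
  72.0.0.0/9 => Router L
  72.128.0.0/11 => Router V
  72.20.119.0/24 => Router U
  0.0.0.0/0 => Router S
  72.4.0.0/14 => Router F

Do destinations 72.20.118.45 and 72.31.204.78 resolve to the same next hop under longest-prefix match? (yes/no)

yes

72.20.118.45: longest match 72.16.0.0/12 -> Router P
72.31.204.78: longest match 72.16.0.0/12 -> Router P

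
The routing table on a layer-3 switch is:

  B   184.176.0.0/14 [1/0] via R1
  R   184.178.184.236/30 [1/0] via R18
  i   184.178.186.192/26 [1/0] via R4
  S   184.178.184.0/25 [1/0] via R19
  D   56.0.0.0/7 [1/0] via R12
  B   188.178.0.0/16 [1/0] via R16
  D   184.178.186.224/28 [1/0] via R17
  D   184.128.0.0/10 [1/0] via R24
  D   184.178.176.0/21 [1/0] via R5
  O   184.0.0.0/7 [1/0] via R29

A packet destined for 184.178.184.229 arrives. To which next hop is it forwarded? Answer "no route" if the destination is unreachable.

Routes whose prefix contains 184.178.184.229:
  184.0.0.0/7 (184.0.0.0 - 185.255.255.255) -> R29
  184.128.0.0/10 (184.128.0.0 - 184.191.255.255) -> R24
  184.176.0.0/14 (184.176.0.0 - 184.179.255.255) -> R1
More-specific entries that do NOT match:
  184.178.184.236/30 (184.178.184.236 - 184.178.184.239) does not contain 184.178.184.229
  184.178.186.224/28 (184.178.186.224 - 184.178.186.239) does not contain 184.178.184.229
  184.178.186.192/26 (184.178.186.192 - 184.178.186.255) does not contain 184.178.184.229
  184.178.184.0/25 (184.178.184.0 - 184.178.184.127) does not contain 184.178.184.229
  184.178.176.0/21 (184.178.176.0 - 184.178.183.255) does not contain 184.178.184.229
  188.178.0.0/16 (188.178.0.0 - 188.178.255.255) does not contain 184.178.184.229
Longest matching prefix is /14 -> next hop R1.

R1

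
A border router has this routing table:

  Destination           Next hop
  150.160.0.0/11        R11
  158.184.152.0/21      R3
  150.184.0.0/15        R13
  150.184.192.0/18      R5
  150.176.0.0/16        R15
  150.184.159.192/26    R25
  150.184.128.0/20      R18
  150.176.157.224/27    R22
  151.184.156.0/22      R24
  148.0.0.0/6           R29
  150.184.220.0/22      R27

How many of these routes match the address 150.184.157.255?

Prefixes containing 150.184.157.255:
  148.0.0.0/6 (148.0.0.0 - 151.255.255.255)
  150.160.0.0/11 (150.160.0.0 - 150.191.255.255)
  150.184.0.0/15 (150.184.0.0 - 150.185.255.255)
Total matching entries: 3.

3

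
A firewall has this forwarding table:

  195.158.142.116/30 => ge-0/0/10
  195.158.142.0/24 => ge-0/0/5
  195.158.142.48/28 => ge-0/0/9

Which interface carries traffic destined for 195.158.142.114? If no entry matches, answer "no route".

ge-0/0/5

Routes whose prefix contains 195.158.142.114:
  195.158.142.0/24 (195.158.142.0 - 195.158.142.255) -> ge-0/0/5
More-specific entries that do NOT match:
  195.158.142.116/30 (195.158.142.116 - 195.158.142.119) does not contain 195.158.142.114
  195.158.142.48/28 (195.158.142.48 - 195.158.142.63) does not contain 195.158.142.114
Longest matching prefix is /24 -> interface ge-0/0/5.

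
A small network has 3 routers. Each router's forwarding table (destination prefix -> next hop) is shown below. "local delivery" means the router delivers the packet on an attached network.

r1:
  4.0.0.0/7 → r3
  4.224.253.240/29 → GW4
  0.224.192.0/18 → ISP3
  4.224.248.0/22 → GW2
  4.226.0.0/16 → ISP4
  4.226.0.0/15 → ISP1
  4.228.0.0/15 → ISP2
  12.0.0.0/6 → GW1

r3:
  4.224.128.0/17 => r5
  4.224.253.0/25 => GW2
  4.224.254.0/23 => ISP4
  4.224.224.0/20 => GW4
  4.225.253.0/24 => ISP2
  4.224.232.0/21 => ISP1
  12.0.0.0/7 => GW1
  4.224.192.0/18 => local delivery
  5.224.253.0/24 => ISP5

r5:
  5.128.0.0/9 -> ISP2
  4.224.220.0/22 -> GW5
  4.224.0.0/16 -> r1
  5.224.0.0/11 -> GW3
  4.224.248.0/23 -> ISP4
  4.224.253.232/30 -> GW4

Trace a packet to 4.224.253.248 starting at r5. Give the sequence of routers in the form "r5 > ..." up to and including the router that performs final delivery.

r5 > r1 > r3

At r5: longest match for 4.224.253.248 is 4.224.0.0/16 -> r1
At r1: longest match for 4.224.253.248 is 4.0.0.0/7 -> r3
At r3: longest match for 4.224.253.248 is 4.224.192.0/18 -> local delivery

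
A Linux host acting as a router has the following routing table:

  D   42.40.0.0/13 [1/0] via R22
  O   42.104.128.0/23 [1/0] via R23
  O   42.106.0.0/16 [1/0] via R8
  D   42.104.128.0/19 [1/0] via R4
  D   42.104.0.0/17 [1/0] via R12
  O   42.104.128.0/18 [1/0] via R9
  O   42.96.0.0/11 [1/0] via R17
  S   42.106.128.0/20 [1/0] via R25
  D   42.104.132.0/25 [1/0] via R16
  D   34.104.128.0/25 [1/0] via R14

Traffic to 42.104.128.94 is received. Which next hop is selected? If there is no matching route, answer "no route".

R23

Routes whose prefix contains 42.104.128.94:
  42.96.0.0/11 (42.96.0.0 - 42.127.255.255) -> R17
  42.104.128.0/18 (42.104.128.0 - 42.104.191.255) -> R9
  42.104.128.0/19 (42.104.128.0 - 42.104.159.255) -> R4
  42.104.128.0/23 (42.104.128.0 - 42.104.129.255) -> R23
More-specific entries that do NOT match:
  42.104.132.0/25 (42.104.132.0 - 42.104.132.127) does not contain 42.104.128.94
  34.104.128.0/25 (34.104.128.0 - 34.104.128.127) does not contain 42.104.128.94
Longest matching prefix is /23 -> next hop R23.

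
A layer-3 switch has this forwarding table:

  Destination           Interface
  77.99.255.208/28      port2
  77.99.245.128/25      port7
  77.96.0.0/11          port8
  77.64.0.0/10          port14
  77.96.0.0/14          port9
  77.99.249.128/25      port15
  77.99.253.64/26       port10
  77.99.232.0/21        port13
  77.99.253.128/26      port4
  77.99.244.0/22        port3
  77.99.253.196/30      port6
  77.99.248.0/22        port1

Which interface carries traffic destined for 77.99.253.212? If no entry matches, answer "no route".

Routes whose prefix contains 77.99.253.212:
  77.64.0.0/10 (77.64.0.0 - 77.127.255.255) -> port14
  77.96.0.0/11 (77.96.0.0 - 77.127.255.255) -> port8
  77.96.0.0/14 (77.96.0.0 - 77.99.255.255) -> port9
More-specific entries that do NOT match:
  77.99.253.196/30 (77.99.253.196 - 77.99.253.199) does not contain 77.99.253.212
  77.99.255.208/28 (77.99.255.208 - 77.99.255.223) does not contain 77.99.253.212
  77.99.253.64/26 (77.99.253.64 - 77.99.253.127) does not contain 77.99.253.212
  77.99.253.128/26 (77.99.253.128 - 77.99.253.191) does not contain 77.99.253.212
  77.99.245.128/25 (77.99.245.128 - 77.99.245.255) does not contain 77.99.253.212
  77.99.249.128/25 (77.99.249.128 - 77.99.249.255) does not contain 77.99.253.212
  77.99.244.0/22 (77.99.244.0 - 77.99.247.255) does not contain 77.99.253.212
  77.99.248.0/22 (77.99.248.0 - 77.99.251.255) does not contain 77.99.253.212
  77.99.232.0/21 (77.99.232.0 - 77.99.239.255) does not contain 77.99.253.212
Longest matching prefix is /14 -> interface port9.

port9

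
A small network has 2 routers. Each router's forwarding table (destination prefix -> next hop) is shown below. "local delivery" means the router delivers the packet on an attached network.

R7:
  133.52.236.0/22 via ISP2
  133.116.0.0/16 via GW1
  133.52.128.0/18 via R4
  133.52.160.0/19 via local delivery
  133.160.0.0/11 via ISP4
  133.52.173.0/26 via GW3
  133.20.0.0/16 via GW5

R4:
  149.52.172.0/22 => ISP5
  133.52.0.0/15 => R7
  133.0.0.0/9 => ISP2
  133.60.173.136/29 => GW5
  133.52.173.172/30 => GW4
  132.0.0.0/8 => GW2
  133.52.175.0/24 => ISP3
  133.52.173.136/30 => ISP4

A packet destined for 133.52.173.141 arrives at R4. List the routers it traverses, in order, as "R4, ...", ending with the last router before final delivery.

At R4: longest match for 133.52.173.141 is 133.52.0.0/15 -> R7
At R7: longest match for 133.52.173.141 is 133.52.160.0/19 -> local delivery

R4, R7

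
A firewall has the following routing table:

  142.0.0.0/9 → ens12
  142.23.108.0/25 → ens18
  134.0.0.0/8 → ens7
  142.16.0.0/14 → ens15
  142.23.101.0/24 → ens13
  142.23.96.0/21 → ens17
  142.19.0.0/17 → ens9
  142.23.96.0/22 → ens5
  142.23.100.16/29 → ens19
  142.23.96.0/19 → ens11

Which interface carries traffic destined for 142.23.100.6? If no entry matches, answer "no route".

ens17

Routes whose prefix contains 142.23.100.6:
  142.0.0.0/9 (142.0.0.0 - 142.127.255.255) -> ens12
  142.23.96.0/19 (142.23.96.0 - 142.23.127.255) -> ens11
  142.23.96.0/21 (142.23.96.0 - 142.23.103.255) -> ens17
More-specific entries that do NOT match:
  142.23.100.16/29 (142.23.100.16 - 142.23.100.23) does not contain 142.23.100.6
  142.23.108.0/25 (142.23.108.0 - 142.23.108.127) does not contain 142.23.100.6
  142.23.101.0/24 (142.23.101.0 - 142.23.101.255) does not contain 142.23.100.6
  142.23.96.0/22 (142.23.96.0 - 142.23.99.255) does not contain 142.23.100.6
Longest matching prefix is /21 -> interface ens17.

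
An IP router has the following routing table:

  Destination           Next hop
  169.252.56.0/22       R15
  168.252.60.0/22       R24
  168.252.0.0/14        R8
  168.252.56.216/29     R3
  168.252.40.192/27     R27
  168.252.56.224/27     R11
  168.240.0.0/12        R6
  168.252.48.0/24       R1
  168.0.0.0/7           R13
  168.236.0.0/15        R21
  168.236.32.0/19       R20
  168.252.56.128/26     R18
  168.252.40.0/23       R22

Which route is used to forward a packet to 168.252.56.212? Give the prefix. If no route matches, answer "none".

Entries matching 168.252.56.212:
  168.0.0.0/7 (168.0.0.0 - 169.255.255.255)
  168.240.0.0/12 (168.240.0.0 - 168.255.255.255)
  168.252.0.0/14 (168.252.0.0 - 168.255.255.255)
Most specific is 168.252.0.0/14.

168.252.0.0/14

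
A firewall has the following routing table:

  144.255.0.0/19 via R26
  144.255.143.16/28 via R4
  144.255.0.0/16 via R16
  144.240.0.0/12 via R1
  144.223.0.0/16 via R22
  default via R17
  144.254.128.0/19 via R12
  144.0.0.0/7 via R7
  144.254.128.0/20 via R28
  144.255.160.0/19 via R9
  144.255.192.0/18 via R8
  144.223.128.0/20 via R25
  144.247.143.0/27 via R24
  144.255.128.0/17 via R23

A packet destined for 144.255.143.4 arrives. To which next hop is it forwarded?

R23

Routes whose prefix contains 144.255.143.4:
  0.0.0.0/0 (default, matches everything) -> R17
  144.0.0.0/7 (144.0.0.0 - 145.255.255.255) -> R7
  144.240.0.0/12 (144.240.0.0 - 144.255.255.255) -> R1
  144.255.0.0/16 (144.255.0.0 - 144.255.255.255) -> R16
  144.255.128.0/17 (144.255.128.0 - 144.255.255.255) -> R23
More-specific entries that do NOT match:
  144.255.143.16/28 (144.255.143.16 - 144.255.143.31) does not contain 144.255.143.4
  144.247.143.0/27 (144.247.143.0 - 144.247.143.31) does not contain 144.255.143.4
  144.254.128.0/20 (144.254.128.0 - 144.254.143.255) does not contain 144.255.143.4
  144.223.128.0/20 (144.223.128.0 - 144.223.143.255) does not contain 144.255.143.4
  144.255.0.0/19 (144.255.0.0 - 144.255.31.255) does not contain 144.255.143.4
  144.254.128.0/19 (144.254.128.0 - 144.254.159.255) does not contain 144.255.143.4
  144.255.160.0/19 (144.255.160.0 - 144.255.191.255) does not contain 144.255.143.4
  144.255.192.0/18 (144.255.192.0 - 144.255.255.255) does not contain 144.255.143.4
Longest matching prefix is /17 -> next hop R23.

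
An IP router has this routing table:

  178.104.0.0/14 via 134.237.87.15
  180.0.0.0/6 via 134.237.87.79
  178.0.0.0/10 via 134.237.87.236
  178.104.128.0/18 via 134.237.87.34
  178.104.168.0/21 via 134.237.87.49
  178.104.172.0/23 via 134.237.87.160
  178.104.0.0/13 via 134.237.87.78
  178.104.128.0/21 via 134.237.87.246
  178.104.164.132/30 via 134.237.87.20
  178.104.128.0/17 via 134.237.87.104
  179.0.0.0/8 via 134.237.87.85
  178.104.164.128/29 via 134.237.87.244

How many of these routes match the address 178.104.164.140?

Prefixes containing 178.104.164.140:
  178.104.0.0/13 (178.104.0.0 - 178.111.255.255)
  178.104.0.0/14 (178.104.0.0 - 178.107.255.255)
  178.104.128.0/17 (178.104.128.0 - 178.104.255.255)
  178.104.128.0/18 (178.104.128.0 - 178.104.191.255)
Total matching entries: 4.

4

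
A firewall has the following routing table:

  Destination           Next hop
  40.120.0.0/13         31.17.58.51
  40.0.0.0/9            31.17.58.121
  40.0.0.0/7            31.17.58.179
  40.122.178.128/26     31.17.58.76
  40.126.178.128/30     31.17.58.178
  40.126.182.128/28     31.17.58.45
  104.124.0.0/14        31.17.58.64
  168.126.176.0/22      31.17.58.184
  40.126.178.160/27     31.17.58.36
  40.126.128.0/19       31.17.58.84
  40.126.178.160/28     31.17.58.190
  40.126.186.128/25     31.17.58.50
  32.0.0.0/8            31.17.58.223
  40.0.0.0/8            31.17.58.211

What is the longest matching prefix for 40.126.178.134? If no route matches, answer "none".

40.120.0.0/13

Entries matching 40.126.178.134:
  40.0.0.0/7 (40.0.0.0 - 41.255.255.255)
  40.0.0.0/8 (40.0.0.0 - 40.255.255.255)
  40.0.0.0/9 (40.0.0.0 - 40.127.255.255)
  40.120.0.0/13 (40.120.0.0 - 40.127.255.255)
Most specific is 40.120.0.0/13.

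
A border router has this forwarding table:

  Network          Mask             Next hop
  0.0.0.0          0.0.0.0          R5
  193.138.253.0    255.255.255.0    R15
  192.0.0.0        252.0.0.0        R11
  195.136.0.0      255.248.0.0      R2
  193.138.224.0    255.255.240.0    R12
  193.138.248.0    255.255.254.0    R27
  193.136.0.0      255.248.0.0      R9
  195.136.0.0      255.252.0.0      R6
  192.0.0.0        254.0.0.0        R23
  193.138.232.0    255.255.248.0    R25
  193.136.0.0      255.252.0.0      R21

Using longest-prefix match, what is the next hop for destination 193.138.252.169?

R21

Routes whose prefix contains 193.138.252.169:
  0.0.0.0/0 (default, matches everything) -> R5
  192.0.0.0/6 (192.0.0.0 - 195.255.255.255) -> R11
  192.0.0.0/7 (192.0.0.0 - 193.255.255.255) -> R23
  193.136.0.0/13 (193.136.0.0 - 193.143.255.255) -> R9
  193.136.0.0/14 (193.136.0.0 - 193.139.255.255) -> R21
More-specific entries that do NOT match:
  193.138.253.0/24 (193.138.253.0 - 193.138.253.255) does not contain 193.138.252.169
  193.138.248.0/23 (193.138.248.0 - 193.138.249.255) does not contain 193.138.252.169
  193.138.232.0/21 (193.138.232.0 - 193.138.239.255) does not contain 193.138.252.169
  193.138.224.0/20 (193.138.224.0 - 193.138.239.255) does not contain 193.138.252.169
Longest matching prefix is /14 -> next hop R21.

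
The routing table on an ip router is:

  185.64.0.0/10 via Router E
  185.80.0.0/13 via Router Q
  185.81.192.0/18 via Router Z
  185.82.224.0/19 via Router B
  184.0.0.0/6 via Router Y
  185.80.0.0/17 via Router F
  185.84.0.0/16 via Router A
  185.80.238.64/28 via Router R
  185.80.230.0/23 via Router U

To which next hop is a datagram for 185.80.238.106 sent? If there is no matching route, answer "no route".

Routes whose prefix contains 185.80.238.106:
  184.0.0.0/6 (184.0.0.0 - 187.255.255.255) -> Router Y
  185.64.0.0/10 (185.64.0.0 - 185.127.255.255) -> Router E
  185.80.0.0/13 (185.80.0.0 - 185.87.255.255) -> Router Q
More-specific entries that do NOT match:
  185.80.238.64/28 (185.80.238.64 - 185.80.238.79) does not contain 185.80.238.106
  185.80.230.0/23 (185.80.230.0 - 185.80.231.255) does not contain 185.80.238.106
  185.82.224.0/19 (185.82.224.0 - 185.82.255.255) does not contain 185.80.238.106
  185.81.192.0/18 (185.81.192.0 - 185.81.255.255) does not contain 185.80.238.106
  185.80.0.0/17 (185.80.0.0 - 185.80.127.255) does not contain 185.80.238.106
  185.84.0.0/16 (185.84.0.0 - 185.84.255.255) does not contain 185.80.238.106
Longest matching prefix is /13 -> next hop Router Q.

Router Q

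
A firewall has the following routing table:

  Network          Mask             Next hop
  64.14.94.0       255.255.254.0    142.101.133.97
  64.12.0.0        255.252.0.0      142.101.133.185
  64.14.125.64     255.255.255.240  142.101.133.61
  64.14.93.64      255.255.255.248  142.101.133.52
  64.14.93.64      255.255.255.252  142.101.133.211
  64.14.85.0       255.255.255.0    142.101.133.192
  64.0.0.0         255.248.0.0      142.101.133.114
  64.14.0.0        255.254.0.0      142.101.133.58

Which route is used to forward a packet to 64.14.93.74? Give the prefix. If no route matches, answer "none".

64.14.0.0/15

Entries matching 64.14.93.74:
  64.12.0.0/14 (64.12.0.0 - 64.15.255.255)
  64.14.0.0/15 (64.14.0.0 - 64.15.255.255)
Most specific is 64.14.0.0/15.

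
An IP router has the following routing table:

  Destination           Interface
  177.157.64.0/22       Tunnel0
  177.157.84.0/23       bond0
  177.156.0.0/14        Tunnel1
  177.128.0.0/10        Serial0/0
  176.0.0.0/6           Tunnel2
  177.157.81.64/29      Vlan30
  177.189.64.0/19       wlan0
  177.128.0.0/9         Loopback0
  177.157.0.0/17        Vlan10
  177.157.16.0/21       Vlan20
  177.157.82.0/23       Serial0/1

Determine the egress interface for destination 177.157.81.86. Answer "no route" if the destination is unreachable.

Vlan10

Routes whose prefix contains 177.157.81.86:
  176.0.0.0/6 (176.0.0.0 - 179.255.255.255) -> Tunnel2
  177.128.0.0/9 (177.128.0.0 - 177.255.255.255) -> Loopback0
  177.128.0.0/10 (177.128.0.0 - 177.191.255.255) -> Serial0/0
  177.156.0.0/14 (177.156.0.0 - 177.159.255.255) -> Tunnel1
  177.157.0.0/17 (177.157.0.0 - 177.157.127.255) -> Vlan10
More-specific entries that do NOT match:
  177.157.81.64/29 (177.157.81.64 - 177.157.81.71) does not contain 177.157.81.86
  177.157.84.0/23 (177.157.84.0 - 177.157.85.255) does not contain 177.157.81.86
  177.157.82.0/23 (177.157.82.0 - 177.157.83.255) does not contain 177.157.81.86
  177.157.64.0/22 (177.157.64.0 - 177.157.67.255) does not contain 177.157.81.86
  177.157.16.0/21 (177.157.16.0 - 177.157.23.255) does not contain 177.157.81.86
  177.189.64.0/19 (177.189.64.0 - 177.189.95.255) does not contain 177.157.81.86
Longest matching prefix is /17 -> interface Vlan10.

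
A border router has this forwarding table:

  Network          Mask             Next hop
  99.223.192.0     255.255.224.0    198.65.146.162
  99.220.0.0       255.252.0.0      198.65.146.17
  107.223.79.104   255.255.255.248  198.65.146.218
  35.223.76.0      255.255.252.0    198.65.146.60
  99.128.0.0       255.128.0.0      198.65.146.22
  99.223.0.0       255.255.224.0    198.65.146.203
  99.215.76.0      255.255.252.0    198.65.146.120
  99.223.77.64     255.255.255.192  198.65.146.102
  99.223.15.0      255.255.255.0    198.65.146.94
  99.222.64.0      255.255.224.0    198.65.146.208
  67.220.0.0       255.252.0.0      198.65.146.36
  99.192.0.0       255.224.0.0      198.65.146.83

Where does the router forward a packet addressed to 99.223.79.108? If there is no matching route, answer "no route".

198.65.146.17

Routes whose prefix contains 99.223.79.108:
  99.128.0.0/9 (99.128.0.0 - 99.255.255.255) -> 198.65.146.22
  99.192.0.0/11 (99.192.0.0 - 99.223.255.255) -> 198.65.146.83
  99.220.0.0/14 (99.220.0.0 - 99.223.255.255) -> 198.65.146.17
More-specific entries that do NOT match:
  107.223.79.104/29 (107.223.79.104 - 107.223.79.111) does not contain 99.223.79.108
  99.223.77.64/26 (99.223.77.64 - 99.223.77.127) does not contain 99.223.79.108
  99.223.15.0/24 (99.223.15.0 - 99.223.15.255) does not contain 99.223.79.108
  35.223.76.0/22 (35.223.76.0 - 35.223.79.255) does not contain 99.223.79.108
  99.215.76.0/22 (99.215.76.0 - 99.215.79.255) does not contain 99.223.79.108
  99.223.192.0/19 (99.223.192.0 - 99.223.223.255) does not contain 99.223.79.108
  99.223.0.0/19 (99.223.0.0 - 99.223.31.255) does not contain 99.223.79.108
  99.222.64.0/19 (99.222.64.0 - 99.222.95.255) does not contain 99.223.79.108
Longest matching prefix is /14 -> next hop 198.65.146.17.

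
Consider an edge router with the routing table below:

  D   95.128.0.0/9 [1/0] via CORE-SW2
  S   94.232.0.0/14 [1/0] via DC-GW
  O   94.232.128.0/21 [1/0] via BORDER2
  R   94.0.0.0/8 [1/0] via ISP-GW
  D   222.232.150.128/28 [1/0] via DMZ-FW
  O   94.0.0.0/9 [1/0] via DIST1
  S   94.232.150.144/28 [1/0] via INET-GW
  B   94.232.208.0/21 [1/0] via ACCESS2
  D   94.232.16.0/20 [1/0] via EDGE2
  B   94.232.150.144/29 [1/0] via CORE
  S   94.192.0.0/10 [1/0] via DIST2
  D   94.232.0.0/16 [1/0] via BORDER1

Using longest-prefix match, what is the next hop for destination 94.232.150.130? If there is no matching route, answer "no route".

BORDER1

Routes whose prefix contains 94.232.150.130:
  94.0.0.0/8 (94.0.0.0 - 94.255.255.255) -> ISP-GW
  94.192.0.0/10 (94.192.0.0 - 94.255.255.255) -> DIST2
  94.232.0.0/14 (94.232.0.0 - 94.235.255.255) -> DC-GW
  94.232.0.0/16 (94.232.0.0 - 94.232.255.255) -> BORDER1
More-specific entries that do NOT match:
  94.232.150.144/29 (94.232.150.144 - 94.232.150.151) does not contain 94.232.150.130
  222.232.150.128/28 (222.232.150.128 - 222.232.150.143) does not contain 94.232.150.130
  94.232.150.144/28 (94.232.150.144 - 94.232.150.159) does not contain 94.232.150.130
  94.232.128.0/21 (94.232.128.0 - 94.232.135.255) does not contain 94.232.150.130
  94.232.208.0/21 (94.232.208.0 - 94.232.215.255) does not contain 94.232.150.130
  94.232.16.0/20 (94.232.16.0 - 94.232.31.255) does not contain 94.232.150.130
Longest matching prefix is /16 -> next hop BORDER1.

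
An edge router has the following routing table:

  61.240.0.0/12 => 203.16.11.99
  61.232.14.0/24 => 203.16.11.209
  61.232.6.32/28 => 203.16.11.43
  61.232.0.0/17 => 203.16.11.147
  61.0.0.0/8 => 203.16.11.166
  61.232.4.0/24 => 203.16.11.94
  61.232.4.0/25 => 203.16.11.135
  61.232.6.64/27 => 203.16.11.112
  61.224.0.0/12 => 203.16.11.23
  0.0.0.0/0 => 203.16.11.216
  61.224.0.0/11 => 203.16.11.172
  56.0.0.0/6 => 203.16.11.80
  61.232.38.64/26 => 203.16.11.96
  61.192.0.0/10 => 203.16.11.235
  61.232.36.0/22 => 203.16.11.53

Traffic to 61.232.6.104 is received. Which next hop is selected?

Routes whose prefix contains 61.232.6.104:
  0.0.0.0/0 (default, matches everything) -> 203.16.11.216
  61.0.0.0/8 (61.0.0.0 - 61.255.255.255) -> 203.16.11.166
  61.192.0.0/10 (61.192.0.0 - 61.255.255.255) -> 203.16.11.235
  61.224.0.0/11 (61.224.0.0 - 61.255.255.255) -> 203.16.11.172
  61.224.0.0/12 (61.224.0.0 - 61.239.255.255) -> 203.16.11.23
  61.232.0.0/17 (61.232.0.0 - 61.232.127.255) -> 203.16.11.147
More-specific entries that do NOT match:
  61.232.6.32/28 (61.232.6.32 - 61.232.6.47) does not contain 61.232.6.104
  61.232.6.64/27 (61.232.6.64 - 61.232.6.95) does not contain 61.232.6.104
  61.232.38.64/26 (61.232.38.64 - 61.232.38.127) does not contain 61.232.6.104
  61.232.4.0/25 (61.232.4.0 - 61.232.4.127) does not contain 61.232.6.104
  61.232.14.0/24 (61.232.14.0 - 61.232.14.255) does not contain 61.232.6.104
  61.232.4.0/24 (61.232.4.0 - 61.232.4.255) does not contain 61.232.6.104
  61.232.36.0/22 (61.232.36.0 - 61.232.39.255) does not contain 61.232.6.104
Longest matching prefix is /17 -> next hop 203.16.11.147.

203.16.11.147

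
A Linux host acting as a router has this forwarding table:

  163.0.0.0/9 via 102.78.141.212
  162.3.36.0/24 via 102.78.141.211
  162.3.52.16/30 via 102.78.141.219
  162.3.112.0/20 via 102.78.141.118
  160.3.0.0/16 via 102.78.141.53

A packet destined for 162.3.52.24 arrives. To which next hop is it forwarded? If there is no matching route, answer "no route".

no route

No entry's prefix contains 162.3.52.24; there is no default route.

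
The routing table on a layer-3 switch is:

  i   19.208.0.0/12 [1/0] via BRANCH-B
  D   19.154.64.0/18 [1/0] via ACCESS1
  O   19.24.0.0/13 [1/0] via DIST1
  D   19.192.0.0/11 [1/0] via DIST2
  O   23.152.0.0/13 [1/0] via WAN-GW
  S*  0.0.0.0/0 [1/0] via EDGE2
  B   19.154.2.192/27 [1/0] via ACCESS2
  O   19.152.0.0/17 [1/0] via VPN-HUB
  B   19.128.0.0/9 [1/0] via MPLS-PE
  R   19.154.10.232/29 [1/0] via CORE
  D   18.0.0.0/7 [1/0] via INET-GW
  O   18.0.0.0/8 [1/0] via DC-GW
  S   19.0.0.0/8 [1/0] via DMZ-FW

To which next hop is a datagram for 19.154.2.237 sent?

MPLS-PE

Routes whose prefix contains 19.154.2.237:
  0.0.0.0/0 (default, matches everything) -> EDGE2
  18.0.0.0/7 (18.0.0.0 - 19.255.255.255) -> INET-GW
  19.0.0.0/8 (19.0.0.0 - 19.255.255.255) -> DMZ-FW
  19.128.0.0/9 (19.128.0.0 - 19.255.255.255) -> MPLS-PE
More-specific entries that do NOT match:
  19.154.10.232/29 (19.154.10.232 - 19.154.10.239) does not contain 19.154.2.237
  19.154.2.192/27 (19.154.2.192 - 19.154.2.223) does not contain 19.154.2.237
  19.154.64.0/18 (19.154.64.0 - 19.154.127.255) does not contain 19.154.2.237
  19.152.0.0/17 (19.152.0.0 - 19.152.127.255) does not contain 19.154.2.237
  19.24.0.0/13 (19.24.0.0 - 19.31.255.255) does not contain 19.154.2.237
  23.152.0.0/13 (23.152.0.0 - 23.159.255.255) does not contain 19.154.2.237
  19.208.0.0/12 (19.208.0.0 - 19.223.255.255) does not contain 19.154.2.237
  19.192.0.0/11 (19.192.0.0 - 19.223.255.255) does not contain 19.154.2.237
Longest matching prefix is /9 -> next hop MPLS-PE.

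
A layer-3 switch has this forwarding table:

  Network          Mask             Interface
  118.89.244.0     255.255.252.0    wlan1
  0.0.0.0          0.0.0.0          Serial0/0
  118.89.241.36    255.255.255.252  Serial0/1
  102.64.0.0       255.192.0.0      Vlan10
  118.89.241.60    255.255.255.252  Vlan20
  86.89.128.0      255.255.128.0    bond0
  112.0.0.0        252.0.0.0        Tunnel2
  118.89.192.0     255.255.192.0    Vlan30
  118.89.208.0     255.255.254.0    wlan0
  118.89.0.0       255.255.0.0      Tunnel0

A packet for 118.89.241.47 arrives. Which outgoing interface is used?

Vlan30

Routes whose prefix contains 118.89.241.47:
  0.0.0.0/0 (default, matches everything) -> Serial0/0
  118.89.0.0/16 (118.89.0.0 - 118.89.255.255) -> Tunnel0
  118.89.192.0/18 (118.89.192.0 - 118.89.255.255) -> Vlan30
More-specific entries that do NOT match:
  118.89.241.36/30 (118.89.241.36 - 118.89.241.39) does not contain 118.89.241.47
  118.89.241.60/30 (118.89.241.60 - 118.89.241.63) does not contain 118.89.241.47
  118.89.208.0/23 (118.89.208.0 - 118.89.209.255) does not contain 118.89.241.47
  118.89.244.0/22 (118.89.244.0 - 118.89.247.255) does not contain 118.89.241.47
Longest matching prefix is /18 -> interface Vlan30.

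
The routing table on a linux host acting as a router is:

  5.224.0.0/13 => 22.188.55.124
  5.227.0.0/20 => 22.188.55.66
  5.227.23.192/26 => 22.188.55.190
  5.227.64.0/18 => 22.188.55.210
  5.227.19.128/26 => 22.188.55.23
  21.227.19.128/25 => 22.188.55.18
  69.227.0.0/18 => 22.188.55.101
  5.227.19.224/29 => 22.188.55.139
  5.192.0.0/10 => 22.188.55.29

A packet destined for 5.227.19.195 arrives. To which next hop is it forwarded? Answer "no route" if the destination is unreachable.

22.188.55.124

Routes whose prefix contains 5.227.19.195:
  5.192.0.0/10 (5.192.0.0 - 5.255.255.255) -> 22.188.55.29
  5.224.0.0/13 (5.224.0.0 - 5.231.255.255) -> 22.188.55.124
More-specific entries that do NOT match:
  5.227.19.224/29 (5.227.19.224 - 5.227.19.231) does not contain 5.227.19.195
  5.227.23.192/26 (5.227.23.192 - 5.227.23.255) does not contain 5.227.19.195
  5.227.19.128/26 (5.227.19.128 - 5.227.19.191) does not contain 5.227.19.195
  21.227.19.128/25 (21.227.19.128 - 21.227.19.255) does not contain 5.227.19.195
  5.227.0.0/20 (5.227.0.0 - 5.227.15.255) does not contain 5.227.19.195
  5.227.64.0/18 (5.227.64.0 - 5.227.127.255) does not contain 5.227.19.195
  69.227.0.0/18 (69.227.0.0 - 69.227.63.255) does not contain 5.227.19.195
Longest matching prefix is /13 -> next hop 22.188.55.124.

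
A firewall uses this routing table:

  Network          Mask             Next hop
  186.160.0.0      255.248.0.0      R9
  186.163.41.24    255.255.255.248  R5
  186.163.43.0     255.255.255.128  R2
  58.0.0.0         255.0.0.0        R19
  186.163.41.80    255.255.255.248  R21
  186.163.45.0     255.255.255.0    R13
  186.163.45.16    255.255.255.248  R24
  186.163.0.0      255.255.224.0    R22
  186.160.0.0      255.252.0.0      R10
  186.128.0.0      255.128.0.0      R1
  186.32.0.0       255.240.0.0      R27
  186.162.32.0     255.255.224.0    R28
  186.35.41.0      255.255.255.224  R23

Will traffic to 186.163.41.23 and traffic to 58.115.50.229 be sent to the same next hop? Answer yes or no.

186.163.41.23: longest match 186.160.0.0/14 -> R10
58.115.50.229: longest match 58.0.0.0/8 -> R19

no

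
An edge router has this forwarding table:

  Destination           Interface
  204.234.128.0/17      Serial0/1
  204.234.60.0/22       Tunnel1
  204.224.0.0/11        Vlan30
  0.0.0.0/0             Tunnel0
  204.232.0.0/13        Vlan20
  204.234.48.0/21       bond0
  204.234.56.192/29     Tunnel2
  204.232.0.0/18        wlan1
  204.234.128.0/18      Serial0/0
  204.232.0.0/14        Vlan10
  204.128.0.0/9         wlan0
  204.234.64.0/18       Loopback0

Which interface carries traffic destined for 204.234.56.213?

Vlan10

Routes whose prefix contains 204.234.56.213:
  0.0.0.0/0 (default, matches everything) -> Tunnel0
  204.128.0.0/9 (204.128.0.0 - 204.255.255.255) -> wlan0
  204.224.0.0/11 (204.224.0.0 - 204.255.255.255) -> Vlan30
  204.232.0.0/13 (204.232.0.0 - 204.239.255.255) -> Vlan20
  204.232.0.0/14 (204.232.0.0 - 204.235.255.255) -> Vlan10
More-specific entries that do NOT match:
  204.234.56.192/29 (204.234.56.192 - 204.234.56.199) does not contain 204.234.56.213
  204.234.60.0/22 (204.234.60.0 - 204.234.63.255) does not contain 204.234.56.213
  204.234.48.0/21 (204.234.48.0 - 204.234.55.255) does not contain 204.234.56.213
  204.232.0.0/18 (204.232.0.0 - 204.232.63.255) does not contain 204.234.56.213
  204.234.128.0/18 (204.234.128.0 - 204.234.191.255) does not contain 204.234.56.213
  204.234.64.0/18 (204.234.64.0 - 204.234.127.255) does not contain 204.234.56.213
  204.234.128.0/17 (204.234.128.0 - 204.234.255.255) does not contain 204.234.56.213
Longest matching prefix is /14 -> interface Vlan10.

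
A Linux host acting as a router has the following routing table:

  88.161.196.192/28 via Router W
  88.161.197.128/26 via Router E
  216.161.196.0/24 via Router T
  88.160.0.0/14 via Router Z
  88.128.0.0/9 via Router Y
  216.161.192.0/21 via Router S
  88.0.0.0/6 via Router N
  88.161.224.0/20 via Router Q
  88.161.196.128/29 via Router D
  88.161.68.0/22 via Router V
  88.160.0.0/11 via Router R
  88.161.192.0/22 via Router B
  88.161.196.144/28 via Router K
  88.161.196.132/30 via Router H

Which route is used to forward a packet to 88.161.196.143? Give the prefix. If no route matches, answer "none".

Entries matching 88.161.196.143:
  88.0.0.0/6 (88.0.0.0 - 91.255.255.255)
  88.128.0.0/9 (88.128.0.0 - 88.255.255.255)
  88.160.0.0/11 (88.160.0.0 - 88.191.255.255)
  88.160.0.0/14 (88.160.0.0 - 88.163.255.255)
Most specific is 88.160.0.0/14.

88.160.0.0/14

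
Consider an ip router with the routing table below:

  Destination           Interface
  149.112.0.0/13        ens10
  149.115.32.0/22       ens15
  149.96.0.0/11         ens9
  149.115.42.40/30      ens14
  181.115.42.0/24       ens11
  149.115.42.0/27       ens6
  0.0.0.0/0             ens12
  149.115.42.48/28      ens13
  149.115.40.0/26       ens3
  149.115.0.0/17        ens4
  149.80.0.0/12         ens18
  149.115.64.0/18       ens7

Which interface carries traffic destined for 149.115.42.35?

ens4

Routes whose prefix contains 149.115.42.35:
  0.0.0.0/0 (default, matches everything) -> ens12
  149.96.0.0/11 (149.96.0.0 - 149.127.255.255) -> ens9
  149.112.0.0/13 (149.112.0.0 - 149.119.255.255) -> ens10
  149.115.0.0/17 (149.115.0.0 - 149.115.127.255) -> ens4
More-specific entries that do NOT match:
  149.115.42.40/30 (149.115.42.40 - 149.115.42.43) does not contain 149.115.42.35
  149.115.42.48/28 (149.115.42.48 - 149.115.42.63) does not contain 149.115.42.35
  149.115.42.0/27 (149.115.42.0 - 149.115.42.31) does not contain 149.115.42.35
  149.115.40.0/26 (149.115.40.0 - 149.115.40.63) does not contain 149.115.42.35
  181.115.42.0/24 (181.115.42.0 - 181.115.42.255) does not contain 149.115.42.35
  149.115.32.0/22 (149.115.32.0 - 149.115.35.255) does not contain 149.115.42.35
  149.115.64.0/18 (149.115.64.0 - 149.115.127.255) does not contain 149.115.42.35
Longest matching prefix is /17 -> interface ens4.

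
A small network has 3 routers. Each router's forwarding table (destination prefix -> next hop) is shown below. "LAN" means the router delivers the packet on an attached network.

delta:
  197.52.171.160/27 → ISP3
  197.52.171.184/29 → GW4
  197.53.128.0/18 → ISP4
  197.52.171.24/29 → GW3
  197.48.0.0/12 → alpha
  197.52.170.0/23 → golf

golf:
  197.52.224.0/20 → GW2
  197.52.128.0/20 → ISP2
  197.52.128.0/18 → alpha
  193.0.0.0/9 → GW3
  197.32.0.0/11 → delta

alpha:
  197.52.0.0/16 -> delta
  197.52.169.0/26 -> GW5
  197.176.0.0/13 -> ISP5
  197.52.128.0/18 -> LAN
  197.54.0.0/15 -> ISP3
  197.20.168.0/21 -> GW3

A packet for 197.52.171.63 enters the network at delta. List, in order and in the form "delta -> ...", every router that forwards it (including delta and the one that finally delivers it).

delta -> golf -> alpha

At delta: longest match for 197.52.171.63 is 197.52.170.0/23 -> golf
At golf: longest match for 197.52.171.63 is 197.52.128.0/18 -> alpha
At alpha: longest match for 197.52.171.63 is 197.52.128.0/18 -> LAN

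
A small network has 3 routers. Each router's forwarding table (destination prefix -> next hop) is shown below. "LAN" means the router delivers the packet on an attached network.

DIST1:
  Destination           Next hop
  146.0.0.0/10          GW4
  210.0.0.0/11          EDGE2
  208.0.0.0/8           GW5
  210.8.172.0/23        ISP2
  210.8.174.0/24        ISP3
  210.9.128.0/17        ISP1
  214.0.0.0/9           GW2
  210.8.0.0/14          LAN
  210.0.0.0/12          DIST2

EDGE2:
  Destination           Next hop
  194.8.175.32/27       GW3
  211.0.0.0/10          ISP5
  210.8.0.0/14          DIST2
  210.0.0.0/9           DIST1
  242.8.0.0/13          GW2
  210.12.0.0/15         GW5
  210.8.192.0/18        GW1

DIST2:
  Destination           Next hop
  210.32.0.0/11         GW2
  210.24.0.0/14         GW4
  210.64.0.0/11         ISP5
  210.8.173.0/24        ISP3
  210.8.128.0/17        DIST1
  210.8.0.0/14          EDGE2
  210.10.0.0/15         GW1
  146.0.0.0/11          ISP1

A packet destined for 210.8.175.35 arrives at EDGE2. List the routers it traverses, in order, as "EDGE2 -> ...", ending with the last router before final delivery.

At EDGE2: longest match for 210.8.175.35 is 210.8.0.0/14 -> DIST2
At DIST2: longest match for 210.8.175.35 is 210.8.128.0/17 -> DIST1
At DIST1: longest match for 210.8.175.35 is 210.8.0.0/14 -> LAN

EDGE2 -> DIST2 -> DIST1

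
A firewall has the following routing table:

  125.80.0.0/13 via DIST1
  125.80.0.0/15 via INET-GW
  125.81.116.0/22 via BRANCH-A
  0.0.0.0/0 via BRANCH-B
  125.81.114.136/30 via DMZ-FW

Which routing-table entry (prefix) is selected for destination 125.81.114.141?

125.80.0.0/15

Entries matching 125.81.114.141:
  0.0.0.0/0 (default, matches everything)
  125.80.0.0/13 (125.80.0.0 - 125.87.255.255)
  125.80.0.0/15 (125.80.0.0 - 125.81.255.255)
Most specific is 125.80.0.0/15.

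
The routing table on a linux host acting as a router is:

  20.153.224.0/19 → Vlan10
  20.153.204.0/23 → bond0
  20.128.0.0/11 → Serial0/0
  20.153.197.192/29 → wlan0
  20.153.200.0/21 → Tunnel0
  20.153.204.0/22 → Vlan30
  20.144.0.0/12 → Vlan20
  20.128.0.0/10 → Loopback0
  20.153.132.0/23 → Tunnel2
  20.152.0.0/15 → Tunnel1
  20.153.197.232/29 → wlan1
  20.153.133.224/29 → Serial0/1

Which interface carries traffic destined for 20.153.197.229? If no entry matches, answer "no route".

Routes whose prefix contains 20.153.197.229:
  20.128.0.0/10 (20.128.0.0 - 20.191.255.255) -> Loopback0
  20.128.0.0/11 (20.128.0.0 - 20.159.255.255) -> Serial0/0
  20.144.0.0/12 (20.144.0.0 - 20.159.255.255) -> Vlan20
  20.152.0.0/15 (20.152.0.0 - 20.153.255.255) -> Tunnel1
More-specific entries that do NOT match:
  20.153.197.192/29 (20.153.197.192 - 20.153.197.199) does not contain 20.153.197.229
  20.153.197.232/29 (20.153.197.232 - 20.153.197.239) does not contain 20.153.197.229
  20.153.133.224/29 (20.153.133.224 - 20.153.133.231) does not contain 20.153.197.229
  20.153.204.0/23 (20.153.204.0 - 20.153.205.255) does not contain 20.153.197.229
  20.153.132.0/23 (20.153.132.0 - 20.153.133.255) does not contain 20.153.197.229
  20.153.204.0/22 (20.153.204.0 - 20.153.207.255) does not contain 20.153.197.229
  20.153.200.0/21 (20.153.200.0 - 20.153.207.255) does not contain 20.153.197.229
  20.153.224.0/19 (20.153.224.0 - 20.153.255.255) does not contain 20.153.197.229
Longest matching prefix is /15 -> interface Tunnel1.

Tunnel1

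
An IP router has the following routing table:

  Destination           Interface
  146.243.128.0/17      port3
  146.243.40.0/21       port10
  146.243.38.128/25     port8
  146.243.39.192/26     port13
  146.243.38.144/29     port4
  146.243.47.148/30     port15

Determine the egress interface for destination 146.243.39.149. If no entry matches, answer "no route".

no route

No entry's prefix contains 146.243.39.149; there is no default route.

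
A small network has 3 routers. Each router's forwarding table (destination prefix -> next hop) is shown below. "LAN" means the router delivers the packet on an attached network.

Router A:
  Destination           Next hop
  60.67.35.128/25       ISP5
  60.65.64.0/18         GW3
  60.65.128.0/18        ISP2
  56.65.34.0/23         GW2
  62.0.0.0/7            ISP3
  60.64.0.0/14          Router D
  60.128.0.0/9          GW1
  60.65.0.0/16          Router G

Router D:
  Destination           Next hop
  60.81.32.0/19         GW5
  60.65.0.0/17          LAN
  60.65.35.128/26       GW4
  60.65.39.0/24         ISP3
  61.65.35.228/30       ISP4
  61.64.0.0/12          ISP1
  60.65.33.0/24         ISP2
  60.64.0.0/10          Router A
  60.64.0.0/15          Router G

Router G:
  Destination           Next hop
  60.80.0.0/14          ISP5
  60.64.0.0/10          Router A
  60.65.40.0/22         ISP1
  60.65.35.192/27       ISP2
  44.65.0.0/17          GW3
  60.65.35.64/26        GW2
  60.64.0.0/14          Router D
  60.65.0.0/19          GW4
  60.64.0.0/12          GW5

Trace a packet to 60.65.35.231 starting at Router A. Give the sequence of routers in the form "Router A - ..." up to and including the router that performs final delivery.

At Router A: longest match for 60.65.35.231 is 60.65.0.0/16 -> Router G
At Router G: longest match for 60.65.35.231 is 60.64.0.0/14 -> Router D
At Router D: longest match for 60.65.35.231 is 60.65.0.0/17 -> LAN

Router A - Router G - Router D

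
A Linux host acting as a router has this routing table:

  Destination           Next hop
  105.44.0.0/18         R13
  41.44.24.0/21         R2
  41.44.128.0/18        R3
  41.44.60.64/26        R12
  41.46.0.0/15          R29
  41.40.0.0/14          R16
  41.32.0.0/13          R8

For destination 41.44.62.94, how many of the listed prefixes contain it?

0

No listed prefix contains 41.44.62.94.
Total matching entries: 0.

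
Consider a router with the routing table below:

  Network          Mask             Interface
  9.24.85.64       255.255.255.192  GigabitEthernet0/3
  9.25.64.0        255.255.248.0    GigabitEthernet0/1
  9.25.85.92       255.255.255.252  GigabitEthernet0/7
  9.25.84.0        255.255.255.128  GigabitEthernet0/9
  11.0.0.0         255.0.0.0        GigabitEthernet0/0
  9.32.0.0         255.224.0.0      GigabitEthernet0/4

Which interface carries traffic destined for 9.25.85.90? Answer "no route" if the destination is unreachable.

No entry's prefix contains 9.25.85.90; there is no default route.

no route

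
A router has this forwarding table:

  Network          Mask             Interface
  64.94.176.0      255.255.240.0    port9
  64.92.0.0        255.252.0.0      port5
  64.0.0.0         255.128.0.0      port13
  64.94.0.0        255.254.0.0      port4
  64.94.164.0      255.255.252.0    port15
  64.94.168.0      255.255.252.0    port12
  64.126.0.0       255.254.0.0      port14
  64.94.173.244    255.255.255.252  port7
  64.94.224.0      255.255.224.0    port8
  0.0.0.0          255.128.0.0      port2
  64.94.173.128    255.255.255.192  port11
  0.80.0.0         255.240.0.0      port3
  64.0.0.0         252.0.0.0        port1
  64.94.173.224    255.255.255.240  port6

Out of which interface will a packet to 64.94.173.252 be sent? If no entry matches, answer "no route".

Routes whose prefix contains 64.94.173.252:
  64.0.0.0/6 (64.0.0.0 - 67.255.255.255) -> port1
  64.0.0.0/9 (64.0.0.0 - 64.127.255.255) -> port13
  64.92.0.0/14 (64.92.0.0 - 64.95.255.255) -> port5
  64.94.0.0/15 (64.94.0.0 - 64.95.255.255) -> port4
More-specific entries that do NOT match:
  64.94.173.244/30 (64.94.173.244 - 64.94.173.247) does not contain 64.94.173.252
  64.94.173.224/28 (64.94.173.224 - 64.94.173.239) does not contain 64.94.173.252
  64.94.173.128/26 (64.94.173.128 - 64.94.173.191) does not contain 64.94.173.252
  64.94.164.0/22 (64.94.164.0 - 64.94.167.255) does not contain 64.94.173.252
  64.94.168.0/22 (64.94.168.0 - 64.94.171.255) does not contain 64.94.173.252
  64.94.176.0/20 (64.94.176.0 - 64.94.191.255) does not contain 64.94.173.252
  64.94.224.0/19 (64.94.224.0 - 64.94.255.255) does not contain 64.94.173.252
Longest matching prefix is /15 -> interface port4.

port4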